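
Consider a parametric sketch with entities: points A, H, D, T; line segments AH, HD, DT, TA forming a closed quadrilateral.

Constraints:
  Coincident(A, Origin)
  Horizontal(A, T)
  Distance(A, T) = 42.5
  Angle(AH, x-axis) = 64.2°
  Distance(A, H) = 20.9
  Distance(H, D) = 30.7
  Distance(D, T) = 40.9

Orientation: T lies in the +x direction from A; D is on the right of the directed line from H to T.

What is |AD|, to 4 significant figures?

11.75

Checks: |AT| = 42.50 ✓; |AH| = 20.90 ✓; |HD| = 30.70 ✓; |DT| = 40.90 ✓.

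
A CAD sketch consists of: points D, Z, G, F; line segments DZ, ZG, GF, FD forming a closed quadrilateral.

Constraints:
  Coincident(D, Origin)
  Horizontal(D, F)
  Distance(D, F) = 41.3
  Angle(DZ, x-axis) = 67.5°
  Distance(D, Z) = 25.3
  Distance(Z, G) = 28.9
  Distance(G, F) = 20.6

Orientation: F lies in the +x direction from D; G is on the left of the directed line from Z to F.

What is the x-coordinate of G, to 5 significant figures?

38.428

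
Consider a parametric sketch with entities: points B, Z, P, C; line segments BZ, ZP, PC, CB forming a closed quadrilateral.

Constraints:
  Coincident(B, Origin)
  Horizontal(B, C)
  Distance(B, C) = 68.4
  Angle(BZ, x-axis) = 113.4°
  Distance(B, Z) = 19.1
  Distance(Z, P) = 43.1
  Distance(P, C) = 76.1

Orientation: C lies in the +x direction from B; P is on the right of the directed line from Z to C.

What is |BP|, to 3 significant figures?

25.6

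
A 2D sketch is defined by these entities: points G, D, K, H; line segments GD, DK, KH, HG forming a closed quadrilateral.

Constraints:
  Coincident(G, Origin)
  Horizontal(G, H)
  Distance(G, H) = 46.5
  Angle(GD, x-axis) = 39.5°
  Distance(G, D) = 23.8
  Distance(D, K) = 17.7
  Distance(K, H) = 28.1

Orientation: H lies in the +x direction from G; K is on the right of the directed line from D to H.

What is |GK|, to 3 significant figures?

18.7

G is at the origin; G and H share the same y with |GH| = 46.5 and H in +x, so H = (46.5, 0). GD runs at 39.5° with |GD| = 23.8, so D = (18.4, 15.1). K is determined by |DK| = 17.7 and |KH| = 28.1 together: it lies at the intersection of circle(D, 17.7) and circle(H, 28.1). With |DH| = 31.9, the foot of the radical line on DH is 8.52 from D and the perpendicular offset is √(17.7² − 8.52²) = 15.5. Taking the right-of-DH solution: K = (18.5, -2.56).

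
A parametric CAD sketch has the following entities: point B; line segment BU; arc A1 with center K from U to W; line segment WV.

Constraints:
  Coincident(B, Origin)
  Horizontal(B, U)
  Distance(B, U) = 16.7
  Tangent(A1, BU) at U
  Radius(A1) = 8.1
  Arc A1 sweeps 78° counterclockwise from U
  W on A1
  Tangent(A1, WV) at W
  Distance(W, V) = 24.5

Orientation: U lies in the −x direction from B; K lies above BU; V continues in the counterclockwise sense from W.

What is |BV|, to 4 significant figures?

30.60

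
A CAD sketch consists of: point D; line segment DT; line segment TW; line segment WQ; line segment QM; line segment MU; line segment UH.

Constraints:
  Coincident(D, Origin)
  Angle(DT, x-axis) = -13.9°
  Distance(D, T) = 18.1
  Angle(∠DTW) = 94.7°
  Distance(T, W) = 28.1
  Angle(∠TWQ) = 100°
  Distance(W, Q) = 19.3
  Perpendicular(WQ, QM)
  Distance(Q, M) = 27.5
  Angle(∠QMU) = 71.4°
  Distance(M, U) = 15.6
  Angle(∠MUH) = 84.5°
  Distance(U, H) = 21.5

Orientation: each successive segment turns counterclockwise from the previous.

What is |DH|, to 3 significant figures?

29.4

∠QMU = 71.4° gives MU at -10.0° from the x-axis; with |MU| = 15.6, U = (11.8, 4.67). ∠MUH = 84.5° gives UH at 85.5° from the x-axis; with |UH| = 21.5, H = (13.5, 26.1). Then |DH| = |H − D| = 29.4.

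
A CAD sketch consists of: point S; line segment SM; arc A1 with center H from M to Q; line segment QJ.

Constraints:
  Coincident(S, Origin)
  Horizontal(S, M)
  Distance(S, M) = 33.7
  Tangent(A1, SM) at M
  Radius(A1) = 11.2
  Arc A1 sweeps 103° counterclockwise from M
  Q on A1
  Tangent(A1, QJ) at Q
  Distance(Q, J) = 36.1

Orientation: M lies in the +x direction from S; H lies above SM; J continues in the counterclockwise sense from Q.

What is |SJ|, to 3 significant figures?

61.0

S is at the origin; S and M share the same y with |SM| = 33.7 and M on the +x side, so M = (33.7, 0.00). Tangency of A1 to SM means the radius HM is perpendicular to SM, so H = M + (0, 11.2) = (33.7, 11.2). On A1, M sits at bearing -90° from H; a 103° counterclockwise sweep puts Q at bearing 13°, so Q = H + 11.2·(cos 13°, sin 13°) = (44.6, 13.7). Since A1 is tangent to QJ there, HQ ⟂ QJ, so QJ runs along (−sin 13°, cos 13°); with |QJ| = 36.1, J = (36.5, 48.9). Then |SJ| = |J − S| = 61.0.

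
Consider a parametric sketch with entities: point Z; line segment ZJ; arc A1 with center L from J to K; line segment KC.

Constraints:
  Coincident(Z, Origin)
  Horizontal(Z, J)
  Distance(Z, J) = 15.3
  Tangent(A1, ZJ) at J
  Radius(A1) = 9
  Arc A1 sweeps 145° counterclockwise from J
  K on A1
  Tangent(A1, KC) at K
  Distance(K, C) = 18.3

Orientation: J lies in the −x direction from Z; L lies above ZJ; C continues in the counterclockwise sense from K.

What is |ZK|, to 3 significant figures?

19.3

Z is at the origin; Z and J share the same y with |ZJ| = 15.3 and J on the −x side, so J = (-15.3, 0.00). The tangent condition forces LJ to be normal to ZJ, so L = J + (0, 9) = (-15.3, 9.00). On A1, J sits at bearing -90° from L; a 145° counterclockwise sweep puts K at bearing 55°, so K = L + 9.0·(cos 55°, sin 55°) = (-10.1, 16.4). Then |ZK| = |K − Z| = 19.3.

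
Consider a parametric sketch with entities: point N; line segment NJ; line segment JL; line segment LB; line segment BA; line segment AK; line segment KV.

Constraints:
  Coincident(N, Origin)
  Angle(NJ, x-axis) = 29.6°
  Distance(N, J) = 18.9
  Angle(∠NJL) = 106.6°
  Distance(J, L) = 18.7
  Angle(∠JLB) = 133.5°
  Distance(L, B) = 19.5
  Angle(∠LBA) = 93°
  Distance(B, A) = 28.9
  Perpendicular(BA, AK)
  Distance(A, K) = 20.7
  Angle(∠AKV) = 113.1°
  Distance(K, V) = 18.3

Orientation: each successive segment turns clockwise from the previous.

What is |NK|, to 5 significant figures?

3.7917

N is at the origin; NJ runs at 29.6° with length 18.9, so J = (16.433, 9.3355). ∠NJL = 106.6° gives JL at -43.800° from the x-axis; with |JL| = 18.7, L = (29.930, -3.6076). ∠JLB = 133.5° gives LB at -90.300° from the x-axis; with |LB| = 19.5, B = (29.828, -23.107). ∠LBA = 93.0° gives BA at -177.30° from the x-axis; with |BA| = 28.9, A = (0.96035, -24.469). The perpendicularity gives AK at right angles to BA, so AK runs at 92.700°; with |AK| = 20.7, K = (-0.014752, -3.7917). Then |NK| = |K − N| = 3.7917.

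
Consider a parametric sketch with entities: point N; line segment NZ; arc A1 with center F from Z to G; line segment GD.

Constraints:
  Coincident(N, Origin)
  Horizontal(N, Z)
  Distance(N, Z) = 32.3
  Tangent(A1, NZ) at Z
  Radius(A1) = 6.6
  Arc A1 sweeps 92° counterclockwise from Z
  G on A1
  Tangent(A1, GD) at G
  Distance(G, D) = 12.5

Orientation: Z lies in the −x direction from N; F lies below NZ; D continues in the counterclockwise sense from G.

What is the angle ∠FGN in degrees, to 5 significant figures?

7.9599°

N is at the origin; NZ is horizontal with |NZ| = 32.3 and Z on the −x side, so Z = (-32.300, 0.0000). Since A1 is tangent to NZ there, FZ ⟂ NZ, so F = Z + (0, -6.6) = (-32.300, -6.6000). On A1, Z sits at bearing 90° from F; a 92° counterclockwise sweep puts G at bearing 182°, so G = F + 6.6·(cos 182°, sin 182°) = (-38.896, -6.8303). Then cos ∠FGN = GF·GN / (|GF||GN|), giving 7.9599°.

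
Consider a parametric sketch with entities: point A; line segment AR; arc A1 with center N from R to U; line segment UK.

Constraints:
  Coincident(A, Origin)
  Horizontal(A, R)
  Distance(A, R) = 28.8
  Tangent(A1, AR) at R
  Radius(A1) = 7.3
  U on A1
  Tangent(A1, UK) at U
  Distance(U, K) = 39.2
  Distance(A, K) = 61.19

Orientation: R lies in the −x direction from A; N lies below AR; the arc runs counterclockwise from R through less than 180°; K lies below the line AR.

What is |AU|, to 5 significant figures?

36.585

Checks: |NU| = 7.300 ✓; ∠(NU, UK) = 90.00° ✓; |UK| = 39.20 ✓; |AK| = 61.19 ✓.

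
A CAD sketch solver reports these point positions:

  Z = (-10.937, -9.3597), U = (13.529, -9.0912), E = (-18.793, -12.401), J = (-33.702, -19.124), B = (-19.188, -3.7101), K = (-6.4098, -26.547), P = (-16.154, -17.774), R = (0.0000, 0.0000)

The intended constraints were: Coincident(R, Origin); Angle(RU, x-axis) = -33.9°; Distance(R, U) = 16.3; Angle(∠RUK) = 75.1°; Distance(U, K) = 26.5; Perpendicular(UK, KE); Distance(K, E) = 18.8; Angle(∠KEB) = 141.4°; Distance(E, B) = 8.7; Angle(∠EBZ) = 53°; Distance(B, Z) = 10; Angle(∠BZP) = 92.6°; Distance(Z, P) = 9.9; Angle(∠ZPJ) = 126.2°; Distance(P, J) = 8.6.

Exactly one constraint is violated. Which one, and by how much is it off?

Distance(P, J) = 8.6 — off by 9.00.

R = (0.00, 0.00) ✓; RU at -33.90° ✓; |RU| = 16.30 ✓; ∠RUK = 75.10° ✓; |UK| = 26.50 ✓; ∠(UK, KE) = 90.00° ✓; |KE| = 18.80 ✓; ∠KEB = 141.4° ✓; |EB| = 8.700 ✓; ∠EBZ = 53.00° ✓; |BZ| = 10.00 ✓; ∠BZP = 92.60° ✓; |ZP| = 9.900 ✓; ∠ZPJ = 126.2° ✓; |PJ| = 17.60 ✗.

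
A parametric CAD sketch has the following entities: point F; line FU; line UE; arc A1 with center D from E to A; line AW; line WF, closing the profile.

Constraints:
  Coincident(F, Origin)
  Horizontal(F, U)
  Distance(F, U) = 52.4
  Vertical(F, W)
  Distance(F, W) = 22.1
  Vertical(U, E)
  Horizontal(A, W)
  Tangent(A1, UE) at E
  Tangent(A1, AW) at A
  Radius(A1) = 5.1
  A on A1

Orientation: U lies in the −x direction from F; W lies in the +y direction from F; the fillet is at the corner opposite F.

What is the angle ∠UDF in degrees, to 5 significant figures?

86.930°

F is at the origin; F and U share the same y with |FU| = 52.4 and U on the −x side, so U = (-52.400, 0.0000). F and W share the same x with |FW| = 22.1 and W on the +y side, so W = (0.0000, 22.100). The virtual corner opposite F is at (-52.400, 22.100). A1 meets UE tangentially, so DE is at right angles to UE and since A1 is tangent to AW there, DA ⟂ AW, with radius 5.1, so the center D sits 5.1 in from both sides at D = (-47.300, 17.000). Then cos ∠UDF = DU·DF / (|DU||DF|), giving 86.930°.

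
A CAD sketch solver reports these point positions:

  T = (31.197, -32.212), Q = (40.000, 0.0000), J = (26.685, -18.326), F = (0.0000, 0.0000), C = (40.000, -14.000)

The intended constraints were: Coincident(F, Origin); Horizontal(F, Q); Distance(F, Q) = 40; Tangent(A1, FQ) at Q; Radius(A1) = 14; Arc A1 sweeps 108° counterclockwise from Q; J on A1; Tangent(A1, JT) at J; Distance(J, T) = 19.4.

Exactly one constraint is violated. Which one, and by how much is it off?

Distance(J, T) = 19.4 — off by 4.80.

F = (0.00, 0.00) ✓; F.y = 0.00, Q.y = 0.00 ✓; |FQ| = 40.00 ✓; ∠(CQ, QF) = 90.00° ✓; |CQ| = 14.00 ✓; bearing(C→J) − bearing(C→Q) = 108.0° ✓; |CJ| = 14.00 ✓; ∠(CJ, JT) = 90.00° ✓; |JT| = 14.60 ✗.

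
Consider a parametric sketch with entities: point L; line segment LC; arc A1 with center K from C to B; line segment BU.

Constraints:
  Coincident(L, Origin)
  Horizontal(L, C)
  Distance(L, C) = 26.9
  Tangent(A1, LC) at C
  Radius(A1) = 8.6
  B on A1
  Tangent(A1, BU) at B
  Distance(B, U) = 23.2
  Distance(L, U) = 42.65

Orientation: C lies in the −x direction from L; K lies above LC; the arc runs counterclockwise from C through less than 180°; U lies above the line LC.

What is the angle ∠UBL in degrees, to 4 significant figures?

141.1°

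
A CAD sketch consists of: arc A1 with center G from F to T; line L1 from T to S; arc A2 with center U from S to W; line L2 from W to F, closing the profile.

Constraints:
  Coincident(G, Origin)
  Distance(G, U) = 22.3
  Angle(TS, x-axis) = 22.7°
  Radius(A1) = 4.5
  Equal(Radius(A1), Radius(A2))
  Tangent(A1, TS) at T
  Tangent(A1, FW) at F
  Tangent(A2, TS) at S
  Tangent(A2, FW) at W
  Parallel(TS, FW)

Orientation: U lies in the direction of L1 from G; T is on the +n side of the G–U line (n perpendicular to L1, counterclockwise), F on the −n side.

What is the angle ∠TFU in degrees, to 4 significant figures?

78.59°

The slot axis is L1's direction at 22.7°, so u = (cos 22.7°, sin 22.7°) = (0.9225, 0.3859) and n = (−sin 22.7°, cos 22.7°) = (-0.3859, 0.9225). G is at the origin and U lies 22.3 along u from G, so U = 22.3·u = (20.57, 8.606). Tangency of A1 to both parallel lines with radius 4.5 puts T and F at G ± 4.5·n: T = (-1.737, 4.151), F = (1.737, -4.151). Then cos ∠TFU = FT·FU / (|FT||FU|), giving 78.59°.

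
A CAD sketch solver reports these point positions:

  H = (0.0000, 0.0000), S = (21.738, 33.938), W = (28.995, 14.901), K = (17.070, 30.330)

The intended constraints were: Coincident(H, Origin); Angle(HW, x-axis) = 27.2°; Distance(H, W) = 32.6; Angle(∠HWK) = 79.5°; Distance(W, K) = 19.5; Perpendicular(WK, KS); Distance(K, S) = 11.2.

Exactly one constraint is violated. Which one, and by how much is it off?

Distance(K, S) = 11.2 — off by 5.30.

H = (0.00, 0.00) ✓; HW at 27.20° ✓; |HW| = 32.60 ✓; ∠HWK = 79.50° ✓; |WK| = 19.50 ✓; ∠(WK, KS) = 90.00° ✓; |KS| = 5.900 ✗.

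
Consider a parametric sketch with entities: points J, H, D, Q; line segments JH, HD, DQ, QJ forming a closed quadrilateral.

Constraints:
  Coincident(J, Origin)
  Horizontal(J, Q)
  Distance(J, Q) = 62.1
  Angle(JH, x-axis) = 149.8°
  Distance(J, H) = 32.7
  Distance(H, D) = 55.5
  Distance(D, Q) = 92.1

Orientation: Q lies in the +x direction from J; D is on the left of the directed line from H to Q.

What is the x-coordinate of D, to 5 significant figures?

-2.5248

Checks: |JQ| = 62.10 ✓; |JH| = 32.70 ✓; |HD| = 55.50 ✓; |DQ| = 92.10 ✓.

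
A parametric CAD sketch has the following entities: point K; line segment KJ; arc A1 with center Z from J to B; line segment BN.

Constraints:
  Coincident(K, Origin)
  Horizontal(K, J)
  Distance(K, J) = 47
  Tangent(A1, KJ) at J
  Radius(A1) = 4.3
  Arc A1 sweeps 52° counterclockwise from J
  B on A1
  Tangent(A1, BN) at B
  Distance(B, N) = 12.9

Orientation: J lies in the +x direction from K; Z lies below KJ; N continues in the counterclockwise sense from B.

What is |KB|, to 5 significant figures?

43.643

A1 meets KJ tangentially, so ZJ is at right angles to KJ, so Z = J + (0, -4.3) = (47.000, -4.3000). On A1, J sits at bearing 90° from Z; a 52° counterclockwise sweep puts B at bearing 142°, so B = Z + 4.3·(cos 142°, sin 142°) = (43.612, -1.6527). Then |KB| = |B − K| = 43.643.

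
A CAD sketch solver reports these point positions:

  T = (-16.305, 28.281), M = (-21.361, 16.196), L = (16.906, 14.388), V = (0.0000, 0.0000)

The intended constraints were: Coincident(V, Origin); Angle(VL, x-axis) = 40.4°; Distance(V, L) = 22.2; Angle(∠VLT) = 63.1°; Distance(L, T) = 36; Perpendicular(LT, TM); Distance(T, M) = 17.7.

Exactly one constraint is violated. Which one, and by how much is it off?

Distance(T, M) = 17.7 — off by 4.60.

V = (0.00, 0.00) ✓; VL at 40.40° ✓; |VL| = 22.20 ✓; ∠VLT = 63.10° ✓; |LT| = 36.00 ✓; ∠(LT, TM) = 90.00° ✓; |TM| = 13.10 ✗.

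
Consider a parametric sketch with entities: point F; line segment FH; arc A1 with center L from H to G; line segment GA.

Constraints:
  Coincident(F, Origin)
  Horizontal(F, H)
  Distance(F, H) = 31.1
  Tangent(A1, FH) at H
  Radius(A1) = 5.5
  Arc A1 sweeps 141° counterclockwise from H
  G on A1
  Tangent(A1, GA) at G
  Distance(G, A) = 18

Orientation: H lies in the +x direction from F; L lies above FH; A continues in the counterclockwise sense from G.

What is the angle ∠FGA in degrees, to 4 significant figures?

54.79°

F is at the origin; FH is horizontal with |FH| = 31.1 and H on the +x side, so H = (31.10, 0.000). A1 meets FH tangentially, so LH is at right angles to FH, so L = H + (0, 5.5) = (31.10, 5.500). On A1, H sits at bearing -90° from L; a 141° counterclockwise sweep puts G at bearing 51°, so G = L + 5.5·(cos 51°, sin 51°) = (34.56, 9.774). The tangent condition forces LG to be normal to GA, so GA runs along (−sin 51°, cos 51°); with |GA| = 18.0, A = (20.57, 21.10). Then cos ∠FGA = GF·GA / (|GF||GA|), giving 54.79°.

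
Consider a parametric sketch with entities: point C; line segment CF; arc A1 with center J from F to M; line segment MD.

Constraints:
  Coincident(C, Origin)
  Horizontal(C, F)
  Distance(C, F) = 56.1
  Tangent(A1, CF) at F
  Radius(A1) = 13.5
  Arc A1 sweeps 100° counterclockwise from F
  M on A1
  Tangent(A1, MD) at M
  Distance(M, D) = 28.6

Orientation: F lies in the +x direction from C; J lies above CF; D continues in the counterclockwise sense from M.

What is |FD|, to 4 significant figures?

44.79

C is at the origin; CF is horizontal with |CF| = 56.1 and F on the +x side, so F = (56.10, 0.000). Since A1 is tangent to CF there, JF ⟂ CF, so J = F + (0, 13.5) = (56.10, 13.50). On A1, F sits at bearing -90° from J; a 100° counterclockwise sweep puts M at bearing 10°, so M = J + 13.5·(cos 10°, sin 10°) = (69.39, 15.84). The tangent condition forces JM to be normal to MD, so MD runs along (−sin 10°, cos 10°); with |MD| = 28.6, D = (64.43, 44.01). Then |FD| = |D − F| = 44.79.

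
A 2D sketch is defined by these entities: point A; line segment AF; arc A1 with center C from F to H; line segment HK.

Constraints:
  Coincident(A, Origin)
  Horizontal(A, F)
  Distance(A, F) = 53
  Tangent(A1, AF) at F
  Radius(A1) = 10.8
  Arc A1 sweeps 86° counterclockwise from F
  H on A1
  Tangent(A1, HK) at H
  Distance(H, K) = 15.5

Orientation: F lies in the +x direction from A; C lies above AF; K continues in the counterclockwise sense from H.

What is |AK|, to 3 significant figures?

69.7

A is at the origin; A and F share the same y with |AF| = 53.0 and F on the +x side, so F = (53.0, 0.00). Since A1 is tangent to AF there, CF ⟂ AF, so C = F + (0, 10.8) = (53.0, 10.8). On A1, F sits at bearing -90° from C; an 86° counterclockwise sweep puts H at bearing -4°, so H = C + 10.8·(cos -4°, sin -4°) = (63.8, 10.0). A1 meets HK tangentially, so CH is at right angles to HK, so HK runs along (−sin -4°, cos -4°); with |HK| = 15.5, K = (64.9, 25.5). Then |AK| = |K − A| = 69.7.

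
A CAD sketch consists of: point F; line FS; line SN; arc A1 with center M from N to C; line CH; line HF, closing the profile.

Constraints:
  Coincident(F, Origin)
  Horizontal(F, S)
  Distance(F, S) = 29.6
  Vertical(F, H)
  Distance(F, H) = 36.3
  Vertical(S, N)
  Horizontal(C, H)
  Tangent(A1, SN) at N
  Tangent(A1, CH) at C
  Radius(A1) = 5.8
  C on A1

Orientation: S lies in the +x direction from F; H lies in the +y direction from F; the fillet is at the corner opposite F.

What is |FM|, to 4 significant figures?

38.69

F is at the origin; F and S share the same y with |FS| = 29.6 and S on the +x side, so S = (29.60, 0.000). FH is vertical with |FH| = 36.3 and H on the +y side, so H = (0.000, 36.30). The virtual corner opposite F is at (29.60, 36.30). A1 meets SN tangentially, so MN is at right angles to SN and tangency of A1 to CH means the radius MC is perpendicular to CH, with radius 5.8, so the center M sits 5.8 in from both sides at M = (23.80, 30.50). Then |FM| = |M − F| = 38.69.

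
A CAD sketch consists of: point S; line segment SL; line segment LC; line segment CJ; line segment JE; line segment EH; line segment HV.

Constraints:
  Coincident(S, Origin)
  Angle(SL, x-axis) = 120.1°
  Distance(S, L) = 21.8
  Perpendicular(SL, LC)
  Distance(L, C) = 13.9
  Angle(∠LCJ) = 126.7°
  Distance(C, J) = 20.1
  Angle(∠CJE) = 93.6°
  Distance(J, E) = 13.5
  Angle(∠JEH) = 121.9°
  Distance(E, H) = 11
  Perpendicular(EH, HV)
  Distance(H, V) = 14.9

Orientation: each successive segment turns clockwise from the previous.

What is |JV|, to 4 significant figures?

18.46

∠JEH = 121.9° gives EH at -167.7° from the x-axis; with |EH| = 11.0, H = (4.291, 2.852). The perpendicularity gives HV at right angles to EH, so HV runs at 102.3°; with |HV| = 14.9, V = (1.117, 17.41). Then |JV| = |V − J| = 18.46.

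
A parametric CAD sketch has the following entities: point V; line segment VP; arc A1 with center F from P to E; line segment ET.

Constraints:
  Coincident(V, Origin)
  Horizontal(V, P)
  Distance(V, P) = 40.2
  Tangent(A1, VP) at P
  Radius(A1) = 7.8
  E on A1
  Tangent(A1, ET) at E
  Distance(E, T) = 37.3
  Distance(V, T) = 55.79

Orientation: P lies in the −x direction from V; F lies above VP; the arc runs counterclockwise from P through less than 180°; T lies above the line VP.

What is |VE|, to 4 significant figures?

33.34

Checks: ∠(FP, PV) = 90.00° ✓; |FE| = 7.800 ✓; ∠(FE, ET) = 90.00° ✓; |ET| = 37.30 ✓; |VT| = 55.79 ✓.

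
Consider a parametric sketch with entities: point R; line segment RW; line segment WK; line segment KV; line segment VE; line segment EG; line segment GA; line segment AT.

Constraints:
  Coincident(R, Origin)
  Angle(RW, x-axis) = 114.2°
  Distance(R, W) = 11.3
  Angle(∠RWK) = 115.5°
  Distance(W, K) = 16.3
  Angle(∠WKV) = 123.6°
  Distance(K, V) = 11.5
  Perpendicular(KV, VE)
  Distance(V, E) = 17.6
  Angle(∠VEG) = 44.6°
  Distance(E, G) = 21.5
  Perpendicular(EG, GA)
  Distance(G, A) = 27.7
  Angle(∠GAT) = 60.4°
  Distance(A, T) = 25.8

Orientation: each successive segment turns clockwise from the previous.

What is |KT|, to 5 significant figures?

24.089

R is at the origin; RW runs at 114.2° with length 11.3, so W = (-4.6321, 10.307). ∠RWK = 115.5° gives WK at 49.700° from the x-axis; with |WK| = 16.3, K = (5.9105, 22.738). ∠WKV = 123.6° gives KV at -6.7000° from the x-axis; with |KV| = 11.5, V = (17.332, 21.397). KV is perpendicular to VE, so VE runs at -96.700°; with |VE| = 17.6, E = (15.279, 3.9169). ∠VEG = 44.6° gives EG at 127.90° from the x-axis; with |EG| = 21.5, G = (2.0715, 20.882). EG ⟂ GA, so GA runs at 37.900°; with |GA| = 27.7, A = (23.929, 37.898). ∠GAT = 60.4° gives AT at -81.700° from the x-axis; with |AT| = 25.8, T = (27.653, 12.368). Then |KT| = |T − K| = 24.089.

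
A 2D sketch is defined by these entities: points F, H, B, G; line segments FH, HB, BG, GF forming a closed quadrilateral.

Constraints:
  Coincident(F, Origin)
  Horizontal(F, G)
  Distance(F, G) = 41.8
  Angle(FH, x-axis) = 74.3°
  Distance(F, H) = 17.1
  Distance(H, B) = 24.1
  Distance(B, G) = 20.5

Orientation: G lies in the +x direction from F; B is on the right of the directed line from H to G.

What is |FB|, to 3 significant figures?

21.3

Checks: |HB| = 24.10 ✓; |BG| = 20.50 ✓.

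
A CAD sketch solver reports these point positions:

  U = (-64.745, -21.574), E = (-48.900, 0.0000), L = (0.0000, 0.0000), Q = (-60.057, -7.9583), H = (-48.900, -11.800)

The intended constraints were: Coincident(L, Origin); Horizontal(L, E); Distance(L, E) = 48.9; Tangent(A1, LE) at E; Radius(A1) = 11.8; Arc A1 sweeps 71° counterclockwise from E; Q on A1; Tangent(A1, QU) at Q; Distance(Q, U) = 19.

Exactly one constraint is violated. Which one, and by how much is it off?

Distance(Q, U) = 19 — off by 4.60.

L = (0.00, 0.00) ✓; L.y = 0.00, E.y = 0.00 ✓; |LE| = 48.90 ✓; ∠(HE, EL) = 90.00° ✓; |HE| = 11.80 ✓; bearing(H→Q) − bearing(H→E) = 71.00° ✓; |HQ| = 11.80 ✓; ∠(HQ, QU) = 90.00° ✓; |QU| = 14.40 ✗.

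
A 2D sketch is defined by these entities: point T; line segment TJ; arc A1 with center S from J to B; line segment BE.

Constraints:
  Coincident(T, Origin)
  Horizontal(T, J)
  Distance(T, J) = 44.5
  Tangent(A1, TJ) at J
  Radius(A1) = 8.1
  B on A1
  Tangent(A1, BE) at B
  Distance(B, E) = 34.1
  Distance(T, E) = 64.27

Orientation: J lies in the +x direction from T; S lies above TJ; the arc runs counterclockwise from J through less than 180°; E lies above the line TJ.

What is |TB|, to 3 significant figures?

53.3

T is at the origin; T and J share the same y with |TJ| = 44.5 and J on the +x side, so J = (44.5, 0.00). The tangent condition forces SJ to be normal to TJ, so S = J + (0, 8.1) = (44.5, 8.10). Since SB ⟂ BE (tangency), |SE| = √(8.1² + 34.1²) = 35.0 regardless of where B sits on A1. So E lies on both circle(T, 64.27) and circle(S, 35.0); the above-TJ intersection is E = (47.8, 43.0). B is the foot of the tangent from E: B = (52.5, 9.23).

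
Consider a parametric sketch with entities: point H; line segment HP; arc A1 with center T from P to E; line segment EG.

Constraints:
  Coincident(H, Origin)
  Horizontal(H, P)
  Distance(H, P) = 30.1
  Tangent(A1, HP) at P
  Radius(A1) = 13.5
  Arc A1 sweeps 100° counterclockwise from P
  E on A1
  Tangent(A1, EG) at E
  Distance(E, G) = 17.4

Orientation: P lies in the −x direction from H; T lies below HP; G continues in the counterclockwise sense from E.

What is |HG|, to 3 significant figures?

52.1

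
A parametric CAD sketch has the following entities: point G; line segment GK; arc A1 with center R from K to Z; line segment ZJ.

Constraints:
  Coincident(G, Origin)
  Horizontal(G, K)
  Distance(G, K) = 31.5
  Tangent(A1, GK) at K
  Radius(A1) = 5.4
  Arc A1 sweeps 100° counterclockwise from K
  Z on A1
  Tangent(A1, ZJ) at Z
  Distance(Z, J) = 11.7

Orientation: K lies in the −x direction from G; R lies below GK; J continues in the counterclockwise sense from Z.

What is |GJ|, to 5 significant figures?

39.103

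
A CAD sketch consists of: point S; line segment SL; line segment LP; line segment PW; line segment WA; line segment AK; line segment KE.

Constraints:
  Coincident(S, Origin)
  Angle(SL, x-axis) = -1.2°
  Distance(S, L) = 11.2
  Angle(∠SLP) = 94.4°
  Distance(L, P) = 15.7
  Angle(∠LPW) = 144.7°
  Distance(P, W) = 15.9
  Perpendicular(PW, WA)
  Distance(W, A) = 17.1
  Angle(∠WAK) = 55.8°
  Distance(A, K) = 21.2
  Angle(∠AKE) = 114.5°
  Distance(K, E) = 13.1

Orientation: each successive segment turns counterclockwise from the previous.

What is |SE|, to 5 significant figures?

27.493

S is at the origin; SL runs at -1.2° with length 11.2, so L = (11.198, -0.23456). ∠SLP = 94.4° gives LP at 84.400° from the x-axis; with |LP| = 15.7, P = (12.730, 15.391). ∠LPW = 144.7° gives PW at 119.70° from the x-axis; with |PW| = 15.9, W = (4.8518, 29.202). The perpendicularity gives WA at right angles to PW, so WA runs at -150.30°; with |WA| = 17.1, A = (-10.002, 20.729). ∠WAK = 55.8° gives AK at -26.100° from the x-axis; with |AK| = 21.2, K = (9.0364, 11.403). ∠AKE = 114.5° gives KE at 39.400° from the x-axis; with |KE| = 13.1, E = (19.159, 19.718). Then |SE| = |E − S| = 27.493.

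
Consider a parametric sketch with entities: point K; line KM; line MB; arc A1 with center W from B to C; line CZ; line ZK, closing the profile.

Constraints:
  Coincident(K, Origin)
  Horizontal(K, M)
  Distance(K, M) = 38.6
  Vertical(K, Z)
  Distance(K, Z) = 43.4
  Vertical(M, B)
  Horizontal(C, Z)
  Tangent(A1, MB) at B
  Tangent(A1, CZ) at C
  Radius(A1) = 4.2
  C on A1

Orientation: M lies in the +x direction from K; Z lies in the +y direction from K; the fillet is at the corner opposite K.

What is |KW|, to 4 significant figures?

52.15

K is at the origin; K and M share the same y with |KM| = 38.6 and M on the +x side, so M = (38.60, 0.000). K and Z share the same x with |KZ| = 43.4 and Z on the +y side, so Z = (0.000, 43.40). The virtual corner opposite K is at (38.60, 43.40). Since A1 is tangent to MB there, WB ⟂ MB and A1 meets CZ tangentially, so WC is at right angles to CZ, with radius 4.2, so the center W sits 4.2 in from both sides at W = (34.40, 39.20). Then |KW| = |W − K| = 52.15.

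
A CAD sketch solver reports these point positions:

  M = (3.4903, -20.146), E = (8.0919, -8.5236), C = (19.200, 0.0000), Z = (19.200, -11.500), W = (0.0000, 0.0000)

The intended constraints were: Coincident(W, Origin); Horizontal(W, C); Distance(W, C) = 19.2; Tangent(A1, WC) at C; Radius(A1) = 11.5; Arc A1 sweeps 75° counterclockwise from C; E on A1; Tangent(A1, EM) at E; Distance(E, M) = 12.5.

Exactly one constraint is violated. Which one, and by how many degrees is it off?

Tangent(A1, EM) at E — off by 6.60°.

W = (0.00, 0.00) ✓; W.y = 0.00, C.y = 0.00 ✓; |WC| = 19.20 ✓; ∠(ZC, CW) = 90.00° ✓; |ZC| = 11.50 ✓; bearing(Z→E) − bearing(Z→C) = 75.00° ✓; |ZE| = 11.50 ✓; ∠(ZE, EM) = 96.60° ✗; |EM| = 12.50 ✓.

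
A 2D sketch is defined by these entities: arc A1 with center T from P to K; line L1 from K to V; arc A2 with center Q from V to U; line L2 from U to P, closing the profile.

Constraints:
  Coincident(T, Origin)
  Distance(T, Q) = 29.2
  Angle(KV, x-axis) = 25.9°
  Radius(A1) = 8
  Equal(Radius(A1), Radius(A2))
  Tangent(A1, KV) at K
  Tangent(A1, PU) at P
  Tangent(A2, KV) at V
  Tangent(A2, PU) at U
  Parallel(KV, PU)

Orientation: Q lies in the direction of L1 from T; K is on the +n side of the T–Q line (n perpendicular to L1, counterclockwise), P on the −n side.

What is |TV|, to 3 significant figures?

30.3

The slot axis is L1's direction at 25.9°, so u = (cos 25.9°, sin 25.9°) = (0.900, 0.437) and n = (−sin 25.9°, cos 25.9°) = (-0.437, 0.900). T is at the origin and Q lies 29.2 along u from T, so Q = 29.2·u = (26.3, 12.8). Tangency of A1 to both parallel lines with radius 8.0 puts K and P at T ± 8.0·n: K = (-3.49, 7.20), P = (3.49, -7.20). Equal radii place V and U the same way about Q: V = Q + 8.0·n = (22.8, 20.0), U = Q − 8.0·n = (29.8, 5.56). Then |TV| = |V − T| = 30.3.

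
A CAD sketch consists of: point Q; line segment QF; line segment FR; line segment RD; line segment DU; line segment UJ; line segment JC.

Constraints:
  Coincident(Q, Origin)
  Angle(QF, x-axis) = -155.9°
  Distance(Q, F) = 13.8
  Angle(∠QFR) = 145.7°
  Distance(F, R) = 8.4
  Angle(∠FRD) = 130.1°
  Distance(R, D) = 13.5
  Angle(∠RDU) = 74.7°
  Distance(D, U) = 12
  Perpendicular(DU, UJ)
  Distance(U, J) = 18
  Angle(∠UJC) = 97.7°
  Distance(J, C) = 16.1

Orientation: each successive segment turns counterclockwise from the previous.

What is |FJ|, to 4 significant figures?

1.666

Q is at the origin; QF runs at -155.9° with length 13.8, so F = (-12.60, -5.635). ∠QFR = 145.7° gives FR at -121.6° from the x-axis; with |FR| = 8.4, R = (-17.00, -12.79). ∠FRD = 130.1° gives RD at -71.70° from the x-axis; with |RD| = 13.5, D = (-12.76, -25.61). ∠RDU = 74.7° gives DU at 33.60° from the x-axis; with |DU| = 12.0, U = (-2.765, -18.97). DU is perpendicular to UJ, so UJ runs at 123.6°; with |UJ| = 18.0, J = (-12.73, -3.973). Then |FJ| = |J − F| = 1.666.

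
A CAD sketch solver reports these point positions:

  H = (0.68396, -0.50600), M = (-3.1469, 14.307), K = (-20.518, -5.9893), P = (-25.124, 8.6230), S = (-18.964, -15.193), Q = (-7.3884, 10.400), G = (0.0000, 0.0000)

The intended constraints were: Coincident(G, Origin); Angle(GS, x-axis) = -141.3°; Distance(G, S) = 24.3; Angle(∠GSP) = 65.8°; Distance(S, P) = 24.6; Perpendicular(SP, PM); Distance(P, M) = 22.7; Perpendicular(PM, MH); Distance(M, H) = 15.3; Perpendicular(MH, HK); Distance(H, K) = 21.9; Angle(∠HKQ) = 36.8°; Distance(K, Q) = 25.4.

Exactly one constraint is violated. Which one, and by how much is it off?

Distance(K, Q) = 25.4 — off by 4.40.

G = (0.00, 0.00) ✓; GS at -141.3° ✓; |GS| = 24.30 ✓; ∠GSP = 65.80° ✓; |SP| = 24.60 ✓; ∠(SP, PM) = 90.00° ✓; |PM| = 22.70 ✓; ∠(PM, MH) = 90.00° ✓; |MH| = 15.30 ✓; ∠(MH, HK) = 90.00° ✓; |HK| = 21.90 ✓; ∠HKQ = 36.80° ✓; |KQ| = 21.00 ✗.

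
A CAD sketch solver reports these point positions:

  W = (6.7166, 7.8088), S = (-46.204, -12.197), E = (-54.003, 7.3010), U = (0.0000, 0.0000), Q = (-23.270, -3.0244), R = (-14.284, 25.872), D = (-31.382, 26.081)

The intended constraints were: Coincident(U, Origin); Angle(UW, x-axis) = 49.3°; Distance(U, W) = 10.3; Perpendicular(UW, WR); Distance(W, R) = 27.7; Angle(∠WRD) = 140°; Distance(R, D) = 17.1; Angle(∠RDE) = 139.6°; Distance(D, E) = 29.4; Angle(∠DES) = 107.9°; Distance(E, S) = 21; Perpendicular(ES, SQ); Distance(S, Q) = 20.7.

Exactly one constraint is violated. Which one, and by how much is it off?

Distance(S, Q) = 20.7 — off by 4.00.

U = (0.00, 0.00) ✓; UW at 49.30° ✓; |UW| = 10.30 ✓; ∠(UW, WR) = 90.00° ✓; |WR| = 27.70 ✓; ∠WRD = 140.0° ✓; |RD| = 17.10 ✓; ∠RDE = 139.6° ✓; |DE| = 29.40 ✓; ∠DES = 107.9° ✓; |ES| = 21.00 ✓; ∠(ES, SQ) = 90.00° ✓; |SQ| = 24.70 ✗.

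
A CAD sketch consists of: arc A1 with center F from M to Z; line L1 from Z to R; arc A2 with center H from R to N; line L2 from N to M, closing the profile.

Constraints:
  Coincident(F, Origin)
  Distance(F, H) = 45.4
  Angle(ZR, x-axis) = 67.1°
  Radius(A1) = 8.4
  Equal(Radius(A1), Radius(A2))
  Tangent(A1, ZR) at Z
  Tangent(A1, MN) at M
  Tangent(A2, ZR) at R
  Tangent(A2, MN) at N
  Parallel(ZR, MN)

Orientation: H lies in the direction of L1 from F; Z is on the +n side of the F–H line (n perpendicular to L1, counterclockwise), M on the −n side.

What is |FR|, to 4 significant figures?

46.17

The slot axis is L1's direction at 67.1°, so u = (cos 67.1°, sin 67.1°) = (0.3891, 0.9212) and n = (−sin 67.1°, cos 67.1°) = (-0.9212, 0.3891). F is at the origin and H lies 45.4 along u from F, so H = 45.4·u = (17.67, 41.82). Tangency of A1 to both parallel lines with radius 8.4 puts Z and M at F ± 8.4·n: Z = (-7.738, 3.269), M = (7.738, -3.269). Equal radii place R and N the same way about H: R = H + 8.4·n = (9.928, 45.09), N = H − 8.4·n = (25.40, 38.55). Then |FR| = |R − F| = 46.17.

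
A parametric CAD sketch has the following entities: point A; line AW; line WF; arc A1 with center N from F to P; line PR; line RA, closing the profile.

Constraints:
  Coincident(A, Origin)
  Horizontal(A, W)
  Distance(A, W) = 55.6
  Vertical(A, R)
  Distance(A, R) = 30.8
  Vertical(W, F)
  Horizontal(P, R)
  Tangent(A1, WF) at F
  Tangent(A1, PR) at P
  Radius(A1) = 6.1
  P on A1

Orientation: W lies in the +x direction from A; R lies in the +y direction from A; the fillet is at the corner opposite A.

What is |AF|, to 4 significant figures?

60.84

A is at the origin; AW is horizontal with |AW| = 55.6 and W on the +x side, so W = (55.60, 0.000). A and R share the same x with |AR| = 30.8 and R on the +y side, so R = (0.000, 30.80). The virtual corner opposite A is at (55.60, 30.80). Since A1 is tangent to WF there, NF ⟂ WF and tangency of A1 to PR means the radius NP is perpendicular to PR, with radius 6.1, so the center N sits 6.1 in from both sides at N = (49.50, 24.70). That places the tangent points at F = (55.60, 24.70) on WF and P = (49.50, 30.80) on PR. Then |AF| = |F − A| = 60.84.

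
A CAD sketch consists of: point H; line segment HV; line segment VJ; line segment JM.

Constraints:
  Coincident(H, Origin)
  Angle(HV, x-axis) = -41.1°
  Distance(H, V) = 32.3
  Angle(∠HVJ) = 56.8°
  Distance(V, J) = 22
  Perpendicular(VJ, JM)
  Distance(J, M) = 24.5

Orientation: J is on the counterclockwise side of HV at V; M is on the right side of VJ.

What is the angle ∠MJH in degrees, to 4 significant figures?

170.9°

H is at the origin; HV runs at -41.1° with length 32.3, so V = 32.3·(cos -41.1°, sin -41.1°) = (24.34, -21.23). ∠HVJ = 56.8°, so VJ runs at -41.1° + (180° − 56.8°) = 82.10° from the x-axis; with |VJ| = 22.0, J = V + 22.0·(cos 82.10°, sin 82.10°) = (27.36, 0.5580). VJ is perpendicular to JM; with |JM| = 24.5 on the right of VJ, M = J + 24.5·(0.9905, -0.1374) = (51.63, -2.809). Then cos ∠MJH = JM·JH / (|JM||JH|), giving 170.9°.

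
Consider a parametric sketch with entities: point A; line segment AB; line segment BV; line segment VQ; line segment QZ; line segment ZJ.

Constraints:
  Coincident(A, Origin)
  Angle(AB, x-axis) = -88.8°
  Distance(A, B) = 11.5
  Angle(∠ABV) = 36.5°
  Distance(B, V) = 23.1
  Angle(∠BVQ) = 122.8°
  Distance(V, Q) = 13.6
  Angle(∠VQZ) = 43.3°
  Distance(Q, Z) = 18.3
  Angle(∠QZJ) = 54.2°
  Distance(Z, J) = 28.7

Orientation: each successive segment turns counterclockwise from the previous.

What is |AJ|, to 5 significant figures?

31.303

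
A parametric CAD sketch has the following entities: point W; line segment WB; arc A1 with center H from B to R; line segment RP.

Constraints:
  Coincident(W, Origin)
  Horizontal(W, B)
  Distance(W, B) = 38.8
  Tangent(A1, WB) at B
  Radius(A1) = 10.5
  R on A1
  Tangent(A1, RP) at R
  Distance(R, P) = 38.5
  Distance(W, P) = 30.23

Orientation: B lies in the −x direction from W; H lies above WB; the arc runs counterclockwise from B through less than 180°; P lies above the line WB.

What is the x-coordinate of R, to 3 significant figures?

-31.4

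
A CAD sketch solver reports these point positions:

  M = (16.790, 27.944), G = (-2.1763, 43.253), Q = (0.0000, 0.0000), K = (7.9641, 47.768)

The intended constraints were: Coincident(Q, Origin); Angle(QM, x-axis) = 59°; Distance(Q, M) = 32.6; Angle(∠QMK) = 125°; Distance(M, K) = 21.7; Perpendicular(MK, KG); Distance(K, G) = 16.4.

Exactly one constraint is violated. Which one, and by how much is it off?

Distance(K, G) = 16.4 — off by 5.30.

Q = (0.00, 0.00) ✓; QM at 59.00° ✓; |QM| = 32.60 ✓; ∠QMK = 125.0° ✓; |MK| = 21.70 ✓; ∠(MK, KG) = 90.00° ✓; |KG| = 11.10 ✗.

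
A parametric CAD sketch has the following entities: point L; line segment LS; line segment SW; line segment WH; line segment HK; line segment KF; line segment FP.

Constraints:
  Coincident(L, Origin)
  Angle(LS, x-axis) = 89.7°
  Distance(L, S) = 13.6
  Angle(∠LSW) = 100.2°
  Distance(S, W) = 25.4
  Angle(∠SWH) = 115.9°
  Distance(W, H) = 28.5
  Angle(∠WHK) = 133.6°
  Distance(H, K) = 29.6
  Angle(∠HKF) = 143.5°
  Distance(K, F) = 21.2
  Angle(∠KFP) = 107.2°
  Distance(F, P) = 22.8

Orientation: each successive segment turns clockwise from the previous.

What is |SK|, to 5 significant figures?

60.024

L is at the origin; LS runs at 89.7° with length 13.6, so S = (0.071209, 13.600). ∠LSW = 100.2° gives SW at 9.9000° from the x-axis; with |SW| = 25.4, W = (25.093, 17.967). ∠SWH = 115.9° gives WH at -54.200° from the x-axis; with |WH| = 28.5, H = (41.764, -5.1485). ∠WHK = 133.6° gives HK at -100.60° from the x-axis; with |HK| = 29.6, K = (36.319, -34.243). Then |SK| = |K − S| = 60.024.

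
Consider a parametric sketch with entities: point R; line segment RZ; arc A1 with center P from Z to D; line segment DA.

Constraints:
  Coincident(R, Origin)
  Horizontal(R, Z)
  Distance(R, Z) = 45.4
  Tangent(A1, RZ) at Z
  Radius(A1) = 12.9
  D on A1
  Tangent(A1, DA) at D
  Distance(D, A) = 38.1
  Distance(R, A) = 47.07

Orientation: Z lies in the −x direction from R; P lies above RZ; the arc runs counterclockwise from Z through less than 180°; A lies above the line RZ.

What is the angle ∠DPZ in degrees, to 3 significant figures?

67.4°

Checks: |RZ| = 45.40 ✓; ∠(PZ, ZR) = 90.00° ✓; |PZ| = 12.90 ✓; |PD| = 12.90 ✓; ∠(PD, DA) = 90.00° ✓; |DA| = 38.10 ✓; |RA| = 47.07 ✓.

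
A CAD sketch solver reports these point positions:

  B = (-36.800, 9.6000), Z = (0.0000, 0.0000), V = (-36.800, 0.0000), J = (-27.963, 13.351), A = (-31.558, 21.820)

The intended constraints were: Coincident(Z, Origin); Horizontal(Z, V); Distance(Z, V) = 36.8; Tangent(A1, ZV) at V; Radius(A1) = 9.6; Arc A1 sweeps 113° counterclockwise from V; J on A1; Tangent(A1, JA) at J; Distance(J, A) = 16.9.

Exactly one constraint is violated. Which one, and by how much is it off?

Distance(J, A) = 16.9 — off by 7.70.

Z = (0.00, 0.00) ✓; Z.y = 0.00, V.y = 0.00 ✓; |ZV| = 36.80 ✓; ∠(BV, VZ) = 90.00° ✓; |BV| = 9.600 ✓; bearing(B→J) − bearing(B→V) = 113.0° ✓; |BJ| = 9.600 ✓; ∠(BJ, JA) = 90.00° ✓; |JA| = 9.200 ✗.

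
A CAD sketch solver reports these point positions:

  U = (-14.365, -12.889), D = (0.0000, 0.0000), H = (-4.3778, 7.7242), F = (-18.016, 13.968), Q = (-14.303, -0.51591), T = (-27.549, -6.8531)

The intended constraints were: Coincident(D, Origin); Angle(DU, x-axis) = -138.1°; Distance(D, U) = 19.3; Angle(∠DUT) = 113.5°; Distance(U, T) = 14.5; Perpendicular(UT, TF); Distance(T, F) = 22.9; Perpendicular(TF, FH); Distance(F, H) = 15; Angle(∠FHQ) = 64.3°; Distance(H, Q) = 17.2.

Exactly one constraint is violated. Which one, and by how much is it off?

Distance(H, Q) = 17.2 — off by 4.30.

D = (0.00, 0.00) ✓; DU at -138.1° ✓; |DU| = 19.30 ✓; ∠DUT = 113.5° ✓; |UT| = 14.50 ✓; ∠(UT, TF) = 90.00° ✓; |TF| = 22.90 ✓; ∠(TF, FH) = 90.00° ✓; |FH| = 15.00 ✓; ∠FHQ = 64.30° ✓; |HQ| = 12.90 ✗.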